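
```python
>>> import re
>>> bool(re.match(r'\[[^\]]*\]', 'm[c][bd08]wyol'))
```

False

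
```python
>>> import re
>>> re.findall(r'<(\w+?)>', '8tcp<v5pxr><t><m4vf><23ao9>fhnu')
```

Walking the string: at [4:11] match '<v5pxr>', group 1 = 'v5pxr'; at [11:14] match '<t>', group 1 = 't'; at [14:20] match '<m4vf>', group 1 = 'm4vf'; at [20:27] match '<23ao9>', group 1 = '23ao9'.
Because there's exactly one group, `findall` drops the full match and keeps group 1 from each hit.

['v5pxr', 't', 'm4vf', '23ao9']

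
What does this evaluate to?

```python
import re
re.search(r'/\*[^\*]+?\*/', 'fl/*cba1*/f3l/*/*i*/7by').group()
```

'/*cba1*/'

The match spans [2:10] → '/*cba1*/'.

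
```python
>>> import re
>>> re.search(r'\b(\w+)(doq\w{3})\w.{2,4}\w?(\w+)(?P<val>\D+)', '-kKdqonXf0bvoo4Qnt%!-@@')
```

None

Pattern: a word boundary (`\b`, zero-width); then one or more of a word character (captured); then the literal 'doq', then exactly 3 of a word character (captured); then a word character, then 2 to 4 of any character, then optionally a word character; then one or more of a word character (captured); then one or more of a non-digit (captured as 'val').
Unlike `match`, `search` isn't anchored — it looks for the pattern anywhere in the string.
Here the pattern never matches, so the call returns None.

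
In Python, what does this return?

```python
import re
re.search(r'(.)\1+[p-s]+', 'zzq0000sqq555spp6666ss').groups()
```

The backreference `\1` re-matches whatever the first group consumed, character for character.
`re.search` scans for the first position where the pattern succeeds.
The match spans [0:3] → 'zzq'.
Captured: group 1 = 'z'.

('z',)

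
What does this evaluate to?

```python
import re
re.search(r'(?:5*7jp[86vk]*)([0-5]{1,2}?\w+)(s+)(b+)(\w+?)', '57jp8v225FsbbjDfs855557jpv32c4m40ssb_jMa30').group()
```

This matches zero or more of the literal '5', then the literal '7jp', then zero or more of one of [86vk] (non-capturing group); then 1 to 2 of a character in [0-5] (lazy), then one or more of a word character (captured); then one or more of a literal 's' (captured); then one or more of a literal 'b' (captured); then one or more of a word character (lazy) (captured).
A `+?`/`*?`/`{m,n}?` starts at its minimum and grows only as far as needed for what follows to match.
`re.search` tries every starting position until one works.
The match spans [0:37] → '57jp8v225FsbbjDfs855557jpv32c4m40ssb_'.
Captured: group 1 = '225FsbbjDfs855557jpv32c4m40s', group 2 = 's', group 3 = 'b', group 4 = '_'.

'57jp8v225FsbbjDfs855557jpv32c4m40ssb_'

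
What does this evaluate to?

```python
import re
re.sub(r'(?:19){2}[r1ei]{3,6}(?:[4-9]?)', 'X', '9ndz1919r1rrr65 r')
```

'9ndzX5 r'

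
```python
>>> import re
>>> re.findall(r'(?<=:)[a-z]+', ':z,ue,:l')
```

['z', 'l']

The `(?=…)`/`(?<=…)` assertion just peeks at neighbouring text; it doesn't advance the match position.
Since nothing is captured, `findall` lists the 2 matched substrings directly.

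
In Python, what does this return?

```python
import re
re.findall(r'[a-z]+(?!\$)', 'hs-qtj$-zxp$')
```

['hs', 'qt', 'zx']

Because the assertion is negative and zero-width, positions next to the forbidden text are skipped.
Scanning left to right: at [0:2] → 'hs'; at [3:5] → 'qt'; at [8:10] → 'zx'.
Since nothing is captured, `findall` lists the 3 matched substrings directly.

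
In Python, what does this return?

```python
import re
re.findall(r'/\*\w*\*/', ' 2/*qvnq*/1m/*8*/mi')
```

['/*qvnq*/', '/*8*/']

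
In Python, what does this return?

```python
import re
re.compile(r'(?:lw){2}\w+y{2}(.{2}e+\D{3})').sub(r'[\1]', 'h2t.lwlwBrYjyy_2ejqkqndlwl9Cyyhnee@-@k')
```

Pattern: the literal 'lw' repeated 2 times, then one or more of a word character, then exactly 2 of the literal 'y'; then exactly 2 of any character, then one or more of the literal 'e', then exactly 3 of a non-digit (captured).
Each match is replaced using the text its own group 1 captured.

'h2t.[hnee@-@]k'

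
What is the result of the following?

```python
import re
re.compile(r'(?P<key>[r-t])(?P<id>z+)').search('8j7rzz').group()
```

'rzz'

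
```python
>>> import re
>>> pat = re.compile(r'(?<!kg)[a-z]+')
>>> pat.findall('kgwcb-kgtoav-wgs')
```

A negative assertion filters positions out without eating any characters.
Since nothing is captured, `findall` lists the 3 matched substrings directly.

['kgwcb', 'kgtoav', 'wgs']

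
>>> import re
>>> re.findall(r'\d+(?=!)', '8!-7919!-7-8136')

['8', '7919']

Because the assertion is zero-width, the text it checks is not consumed and won't appear in the result.
Walking the string: at [0:1] → '8'; at [3:7] → '7919'.
No capturing groups, so `findall` returns the 2 full match strings.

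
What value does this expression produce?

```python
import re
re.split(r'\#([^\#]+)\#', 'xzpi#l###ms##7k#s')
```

['xzpi', 'l', '#', 'ms', '', '7k', 's']

Because the pattern has a capturing group, `split` also inserts each captured text between the pieces.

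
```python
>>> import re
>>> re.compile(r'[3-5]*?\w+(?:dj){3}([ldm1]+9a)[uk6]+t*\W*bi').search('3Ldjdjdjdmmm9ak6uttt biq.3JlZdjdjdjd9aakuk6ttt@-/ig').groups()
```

('dmmm9a',)

The match spans [0:23] → '3Ldjdjdjdmmm9ak6uttt bi'.
Captured: group 1 = 'dmmm9a'.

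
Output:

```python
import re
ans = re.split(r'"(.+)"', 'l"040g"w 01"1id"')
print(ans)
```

['l', '040g"w 01"1id', '']

Matches to split on: at [1:16] → '"040g"w 01"1id"'.
Because the pattern has a capturing group, `split` also inserts each captured text between the pieces.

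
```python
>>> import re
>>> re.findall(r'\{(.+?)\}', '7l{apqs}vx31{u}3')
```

The `?` after the quantifier makes it lazy — it takes as little as possible before letting the rest of the pattern try.
Scanning left to right: at [2:8] match '{apqs}', group 1 = 'apqs'; at [12:15] match '{u}', group 1 = 'u'.
`findall` collects group 1 from each match (2 total).

['apqs', 'u']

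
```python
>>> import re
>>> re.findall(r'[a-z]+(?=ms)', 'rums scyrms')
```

['ru', 'scyr']

The `(?=…)`/`(?<=…)` assertion just peeks at neighbouring text; it doesn't advance the match position.
Since nothing is captured, `findall` lists the 2 matched substrings directly.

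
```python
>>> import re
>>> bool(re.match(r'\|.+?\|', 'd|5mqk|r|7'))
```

False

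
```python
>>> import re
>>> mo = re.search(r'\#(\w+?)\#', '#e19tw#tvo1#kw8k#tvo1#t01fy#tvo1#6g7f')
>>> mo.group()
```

'#e19tw#'

`re.search` scans for the first position where the pattern succeeds.
The match spans [0:7] → '#e19tw#'.
Captured: group 1 = 'e19tw'.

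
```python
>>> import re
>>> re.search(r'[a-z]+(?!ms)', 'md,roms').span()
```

`(?!…)`/`(?<!…)` only lets a position through if the neighbouring text does NOT match; no characters are consumed.
`search` walks the string left to right and returns the first match it finds.
The match spans [0:2] → 'md'.

(0, 2)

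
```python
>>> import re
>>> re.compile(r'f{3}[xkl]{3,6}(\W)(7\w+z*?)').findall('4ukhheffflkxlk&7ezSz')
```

[('&', '7ezSz')]

Pattern: exactly 3 of a literal 'f', then 3 to 6 of one of [xkl]; then a non-word character (captured); then the literal '7', then one or more of a word character, then zero or more of a literal 'z' (lazy) (captured).
Matches: at [6:20] match 'ffflkxlk&7ezSz', groups = ('&', '7ezSz').
With 2 capturing groups, `findall` returns a 2-tuple per match.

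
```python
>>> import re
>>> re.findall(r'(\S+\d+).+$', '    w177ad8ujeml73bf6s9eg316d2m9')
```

['w177ad8ujeml73bf6s9eg316d2']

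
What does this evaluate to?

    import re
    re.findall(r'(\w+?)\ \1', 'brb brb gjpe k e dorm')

['brb']

A backreference is literal: `\1` must see the identical characters the first group matched.
Walking the string: at [0:7] match 'brb brb', group 1 = 'brb'.
`findall` collects group 1 from the one match (1 total).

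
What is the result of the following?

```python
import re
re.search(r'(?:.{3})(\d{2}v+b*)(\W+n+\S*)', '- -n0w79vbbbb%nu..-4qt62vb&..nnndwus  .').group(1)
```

The match spans [3:36] → 'n0w79vbbbb%nu..-4qt62vb&..nnndwus'.
Captured: group 1 = '79vbbbb', group 2 = '%nu..-4qt62vb&..nnndwus'.

'79vbbbb'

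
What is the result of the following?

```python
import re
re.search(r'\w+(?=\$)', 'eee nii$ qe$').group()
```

'nii'

The `(?=…)`/`(?<=…)` assertion just peeks at neighbouring text; it doesn't advance the match position.
The match spans [4:7] → 'nii'.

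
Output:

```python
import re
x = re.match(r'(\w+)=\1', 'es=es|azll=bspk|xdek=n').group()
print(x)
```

es=es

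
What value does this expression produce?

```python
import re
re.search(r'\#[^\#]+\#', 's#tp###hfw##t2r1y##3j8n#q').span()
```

(1, 5)

The match spans [1:5] → '#tp#'.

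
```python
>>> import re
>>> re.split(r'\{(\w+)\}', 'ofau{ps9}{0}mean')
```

['ofau', 'ps9', '', '0', 'mean']

Matches to split on: at [4:9] → '{ps9}'; at [9:12] → '{0}'.
The group in the pattern means `split` returns the separators' captures alongside the pieces.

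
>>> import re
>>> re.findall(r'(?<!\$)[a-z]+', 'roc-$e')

The negative lookahead/lookbehind blocks any match where the forbidden context is present.
No capturing groups, so `findall` returns the 1 full match string.

['roc']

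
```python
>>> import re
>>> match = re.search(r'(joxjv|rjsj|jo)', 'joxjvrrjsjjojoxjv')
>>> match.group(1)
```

'joxjv'

Branches in `(...|...)` are attempted left-to-right; the first branch that allows the whole pattern to succeed is taken.
`re.search` tries every starting position until one works.
The match spans [0:5] → 'joxjv'.
Captured: group 1 = 'joxjv'.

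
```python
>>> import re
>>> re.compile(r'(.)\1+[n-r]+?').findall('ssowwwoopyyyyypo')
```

['s', 'w', 'y']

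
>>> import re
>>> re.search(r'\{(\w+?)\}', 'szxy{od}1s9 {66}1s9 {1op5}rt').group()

'{od}'

`re.search` scans for the first position where the pattern succeeds.
The match spans [4:8] → '{od}'.
Captured: group 1 = 'od'.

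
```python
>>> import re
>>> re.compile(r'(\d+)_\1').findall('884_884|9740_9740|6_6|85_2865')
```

After group 1 captures some text, `\1` only succeeds where that same text appears again.
`findall` collects group 1 from each match (3 total).

['884', '9740', '6']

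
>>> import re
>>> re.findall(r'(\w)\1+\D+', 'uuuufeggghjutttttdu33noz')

After group 1 captures some text, `\1` only succeeds where that same text appears again.
Matches: at [0:19] match 'uuuufeggghjutttttdu', group 1 = 'u'; at [19:24] match '33noz', group 1 = '3'.
With a single group, `findall` returns only what that group captured — 2 items.

['u', '3']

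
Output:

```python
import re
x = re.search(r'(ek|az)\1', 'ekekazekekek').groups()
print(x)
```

After group 1 captures some text, `\1` only succeeds where that same text appears again.
`re.search` tries every starting position until one works.
The match spans [0:4] → 'ekek'.
Captured: group 1 = 'ek'.

('ek',)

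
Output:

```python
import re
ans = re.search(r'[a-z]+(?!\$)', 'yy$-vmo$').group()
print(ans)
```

`(?!…)`/`(?<!…)` only lets a position through if the neighbouring text does NOT match; no characters are consumed.
The match spans [0:1] → 'y'.

y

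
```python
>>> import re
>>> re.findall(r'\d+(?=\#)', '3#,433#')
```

['3', '433']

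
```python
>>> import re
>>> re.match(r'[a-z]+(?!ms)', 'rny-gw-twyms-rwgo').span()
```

`re.match` won't scan ahead — the pattern has to work from the very first character.
The match spans [0:3] → 'rny'.

(0, 3)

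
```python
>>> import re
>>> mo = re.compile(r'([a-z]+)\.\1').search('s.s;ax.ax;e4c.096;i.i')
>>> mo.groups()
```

After group 1 captures some text, `\1` only succeeds where that same text appears again.
Unlike `match`, `search` isn't anchored — it looks for the pattern anywhere in the string.
The match spans [0:3] → 's.s'.
Captured: group 1 = 's'.

('s',)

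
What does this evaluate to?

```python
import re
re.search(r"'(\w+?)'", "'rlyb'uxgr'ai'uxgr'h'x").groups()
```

`re.search` scans for the first position where the pattern succeeds.
The match spans [0:6] → "'rlyb'".
Captured: group 1 = 'rlyb'.

('rlyb',)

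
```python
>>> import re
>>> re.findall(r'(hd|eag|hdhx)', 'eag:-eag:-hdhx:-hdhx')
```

Branches in `(...|...)` are attempted left-to-right; the first branch that allows the whole pattern to succeed is taken.
Because there's exactly one group, `findall` drops the full match and keeps group 1 from each hit.

['eag', 'eag', 'hd', 'hd']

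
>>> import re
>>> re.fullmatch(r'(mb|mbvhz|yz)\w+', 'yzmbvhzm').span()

For `fullmatch`, every character of the input must be accounted for by the pattern.
The match spans [0:8] → 'yzmbvhzm'.
Captured: group 1 = 'yz'.

(0, 8)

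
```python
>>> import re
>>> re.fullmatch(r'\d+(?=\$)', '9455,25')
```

None

For `fullmatch`, every character of the input must be accounted for by the pattern.
Here there's no way to consume every character, so the call returns None.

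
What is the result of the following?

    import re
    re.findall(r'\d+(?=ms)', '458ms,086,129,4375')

Because the assertion is zero-width, the text it checks is not consumed and won't appear in the result.
`findall` yields the raw match text (1 of them) because the pattern has no groups.

['458']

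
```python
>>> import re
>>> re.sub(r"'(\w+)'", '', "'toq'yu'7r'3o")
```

'yu3o'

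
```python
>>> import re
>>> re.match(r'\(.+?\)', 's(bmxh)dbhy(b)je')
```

None

With `match`, the pattern is implicitly anchored at the beginning.
Here the pattern fails at index 0, so the call returns None.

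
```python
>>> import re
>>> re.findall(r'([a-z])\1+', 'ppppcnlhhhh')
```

['p', 'h']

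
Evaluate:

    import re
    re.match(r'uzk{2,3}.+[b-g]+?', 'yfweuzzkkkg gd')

None

The pattern matches the literal 'uz', then 2 to 3 of the literal 'k'; then one or more of any character; then one or more of a character in [b-g] (lazy).
With `match`, the pattern is implicitly anchored at the beginning.
Here the pattern fails at index 0, so the call returns None.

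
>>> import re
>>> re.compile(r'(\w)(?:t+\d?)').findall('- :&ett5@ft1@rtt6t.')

Because there's exactly one group, `findall` drops the full match and keeps group 1 from each hit.

['e', 'f', 'r']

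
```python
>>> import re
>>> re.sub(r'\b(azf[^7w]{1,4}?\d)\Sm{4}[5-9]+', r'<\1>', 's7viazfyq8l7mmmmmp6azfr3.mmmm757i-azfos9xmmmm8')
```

's7viazfyq8l7mmmmmp6azfr3.mmmm757i-<azfos9>'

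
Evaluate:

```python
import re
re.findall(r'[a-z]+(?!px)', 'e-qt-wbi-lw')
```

['e', 'qt', 'wbi', 'lw']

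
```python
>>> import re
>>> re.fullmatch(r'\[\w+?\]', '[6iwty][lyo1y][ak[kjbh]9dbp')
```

None

`re.fullmatch` is like wrapping the pattern in `^…$` (in single-line mode).
Here there's no way to consume every character, so the call returns None.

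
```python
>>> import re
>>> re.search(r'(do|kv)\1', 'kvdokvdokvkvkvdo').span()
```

A backreference is literal: `\1` must see the identical characters the first group matched.
`re.search` scans for the first position where the pattern succeeds.
The match spans [8:12] → 'kvkv'.
Captured: group 1 = 'kv'.

(8, 12)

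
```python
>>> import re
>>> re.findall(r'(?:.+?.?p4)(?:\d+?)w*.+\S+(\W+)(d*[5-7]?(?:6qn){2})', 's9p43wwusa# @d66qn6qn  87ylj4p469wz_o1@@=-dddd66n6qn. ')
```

[(' @', 'd66qn6qn')]

Pattern: one or more of any character (lazy), then optionally any character, then the literal 'p4' (non-capturing group); then one or more of a digit (lazy) (non-capturing group); then zero or more of a literal 'w', then one or more of any character, then one or more of a non-whitespace character; then one or more of a non-word character (captured); then zero or more of a literal 'd', then optionally a character in [5-7], then the literal '6qn' repeated 2 times (captured).
Walking the string: at [0:21] match 's9p43wwusa# @d66qn6qn', groups = (' @', 'd66qn6qn').
Multiple groups make `findall` return tuples — one 2-tuple for the one match.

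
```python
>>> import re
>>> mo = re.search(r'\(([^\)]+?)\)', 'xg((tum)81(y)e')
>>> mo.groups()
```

('(tum',)

Unlike `match`, `search` isn't anchored — it looks for the pattern anywhere in the string.
The match spans [2:8] → '((tum)'.
Captured: group 1 = '(tum'.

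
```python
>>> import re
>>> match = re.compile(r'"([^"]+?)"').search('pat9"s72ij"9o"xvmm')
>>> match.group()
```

`search` walks the string left to right and returns the first match it finds.
The match spans [4:11] → '"s72ij"'.
Captured: group 1 = 's72ij'.

'"s72ij"'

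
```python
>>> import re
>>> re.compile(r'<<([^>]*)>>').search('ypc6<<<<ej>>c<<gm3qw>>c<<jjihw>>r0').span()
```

`re.search` scans for the first position where the pattern succeeds.
The match spans [4:12] → '<<<<ej>>'.
Captured: group 1 = '<<ej'.

(4, 12)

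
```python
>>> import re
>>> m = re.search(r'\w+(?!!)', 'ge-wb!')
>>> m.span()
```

(0, 2)

Because the assertion is negative and zero-width, positions next to the forbidden text are skipped.
The match spans [0:2] → 'ge'.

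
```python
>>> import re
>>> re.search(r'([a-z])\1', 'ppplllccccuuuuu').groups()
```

('p',)

A backreference is literal: `\1` must see the identical characters the first group matched.
`search` walks the string left to right and returns the first match it finds.
The match spans [0:2] → 'pp'.
Captured: group 1 = 'p'.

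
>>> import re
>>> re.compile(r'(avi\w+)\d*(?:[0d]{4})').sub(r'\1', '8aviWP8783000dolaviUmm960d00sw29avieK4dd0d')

This matches the literal 'avi', then one or more of a word character (captured); then zero or more of a digit; then exactly 4 of one of [0d] (non-capturing group).
Matches: at [1:42] → 'aviWP8783000dolaviUmm960d00sw29avieK4dd0d'.
`\1` in the replacement pulls in group 1's text for each match.

'8aviWP8783000dolaviUmm960d00sw29avieK4'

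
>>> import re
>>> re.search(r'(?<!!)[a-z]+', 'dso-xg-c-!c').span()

(0, 3)

`(?!…)`/`(?<!…)` only lets a position through if the neighbouring text does NOT match; no characters are consumed.
The match spans [0:3] → 'dso'.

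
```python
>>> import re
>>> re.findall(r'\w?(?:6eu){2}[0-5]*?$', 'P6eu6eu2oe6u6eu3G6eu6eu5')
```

['G6eu6eu5']

The pattern matches optionally a word character, then the literal '6eu' repeated 2 times; then zero or more of a character in [0-5] (lazy); then anchored at the end.
Walking the string: at [16:24] → 'G6eu6eu5'.
`findall` yields the raw match text (1 of them) because the pattern has no groups.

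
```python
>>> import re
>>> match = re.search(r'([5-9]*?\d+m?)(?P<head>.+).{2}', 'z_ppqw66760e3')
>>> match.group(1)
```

The pattern matches zero or more of a character in [5-9] (lazy), then one or more of a digit, then optionally a literal 'm' (captured); then one or more of any character (captured as 'head'); then exactly 2 of any character.
`re.search` tries every starting position until one works.
The match spans [6:13] → '66760e3'.
Captured: group 1 = '6676', group 2 = '0'.

'6676'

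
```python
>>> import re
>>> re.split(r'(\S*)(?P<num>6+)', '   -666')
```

['   ', '-66', '6', '']

This matches zero or more of a non-whitespace character (captured); then one or more of a literal '6' (captured as 'num').
Matches to split on: at [3:7] → '-666'.
With a capturing group present, the delimiter's captured portion is kept in the result list.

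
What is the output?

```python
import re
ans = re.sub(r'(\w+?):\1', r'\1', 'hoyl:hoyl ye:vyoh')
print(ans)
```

hoyl ye:vyoh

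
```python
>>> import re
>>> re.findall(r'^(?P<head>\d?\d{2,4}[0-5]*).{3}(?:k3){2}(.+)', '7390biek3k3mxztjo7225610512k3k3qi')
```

The pattern matches anchored at the start of the string; then optionally a digit, then 2 to 4 of a digit, then zero or more of a character in [0-5] (captured as 'head'); then exactly 3 of any character, then the literal 'k3' repeated 2 times; then one or more of any character (captured).
Matches: at [0:33] match '7390biek3k3mxztjo7225610512k3k3qi', groups = ('7390', 'mxztjo7225610512k3k3qi').
2 groups means the one result is a tuple of 2 captured strings — 1 here.

[('7390', 'mxztjo7225610512k3k3qi')]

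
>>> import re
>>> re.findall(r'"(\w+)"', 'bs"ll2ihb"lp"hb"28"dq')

['ll2ihb', 'hb']

Walking the string: at [2:10] match '"ll2ihb"', group 1 = 'll2ihb'; at [12:16] match '"hb"', group 1 = 'hb'.
`findall` collects group 1 from each match (2 total).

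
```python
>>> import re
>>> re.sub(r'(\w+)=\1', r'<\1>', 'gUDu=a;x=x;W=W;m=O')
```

'gUDu=a;<x>;<W>;m=O'

`\1` is not a pattern — it's the concrete string captured by group 1, re-applied verbatim.
The replacement refers to a captured group, so each match is rewritten using its own captured text.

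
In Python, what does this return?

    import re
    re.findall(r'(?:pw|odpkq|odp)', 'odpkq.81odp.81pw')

Branches in `(...|...)` are attempted left-to-right; the first branch that allows the whole pattern to succeed is taken.
Walking the string: at [0:5] → 'odpkq'; at [8:11] → 'odp'; at [14:16] → 'pw'.
No capturing groups, so `findall` returns the 3 full match strings.

['odpkq', 'odp', 'pw']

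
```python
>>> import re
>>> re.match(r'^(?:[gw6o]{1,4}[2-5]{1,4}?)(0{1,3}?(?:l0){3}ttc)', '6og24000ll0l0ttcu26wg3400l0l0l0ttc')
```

None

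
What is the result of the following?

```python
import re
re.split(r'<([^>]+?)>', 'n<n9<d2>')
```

Matches to split on: at [1:8] → '<n9<d2>'.
`re.split` interleaves the captured-group text with the surrounding fragments.

['n', 'n9<d2', '']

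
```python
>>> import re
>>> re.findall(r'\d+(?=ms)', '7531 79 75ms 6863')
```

['75']

The `(?=…)`/`(?<=…)` assertion just peeks at neighbouring text; it doesn't advance the match position.
Walking the string: at [8:10] → '75'.
Since nothing is captured, `findall` lists the 1 matched substring directly.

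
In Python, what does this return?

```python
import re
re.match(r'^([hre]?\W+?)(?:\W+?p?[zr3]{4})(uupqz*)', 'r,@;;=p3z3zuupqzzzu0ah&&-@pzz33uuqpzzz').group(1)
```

'r,'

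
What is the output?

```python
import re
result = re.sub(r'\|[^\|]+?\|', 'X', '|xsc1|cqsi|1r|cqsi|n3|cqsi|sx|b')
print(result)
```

Matches: at [0:6] → '|xsc1|'; at [10:14] → '|1r|'; at [18:22] → '|n3|'; at [26:30] → '|sx|'.
Every occurrence is swapped for 'X'.

XcqsiXcqsiXcqsiXb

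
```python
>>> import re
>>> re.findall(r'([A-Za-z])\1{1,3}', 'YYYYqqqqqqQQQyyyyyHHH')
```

The backreference `\1` re-matches whatever the first group consumed, character for character.
Because there's exactly one group, `findall` drops the full match and keeps group 1 from each hit.

['Y', 'q', 'q', 'Q', 'y', 'H']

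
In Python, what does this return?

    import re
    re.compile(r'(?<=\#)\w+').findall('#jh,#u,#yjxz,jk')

Because the assertion is zero-width, the text it checks is not consumed and won't appear in the result.
Since nothing is captured, `findall` lists the 3 matched substrings directly.

['jh', 'u', 'yjxz']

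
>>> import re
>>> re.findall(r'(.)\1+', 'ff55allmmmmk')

`\1` is not a pattern — it's the concrete string captured by group 1, re-applied verbatim.
Matches: at [0:2] match 'ff', group 1 = 'f'; at [2:4] match '55', group 1 = '5'; at [5:7] match 'll', group 1 = 'l'; at [7:11] match 'mmmm', group 1 = 'm'.
One capturing group, so `findall` returns just the captured substring from each match — 4 in all.

['f', '5', 'l', 'm']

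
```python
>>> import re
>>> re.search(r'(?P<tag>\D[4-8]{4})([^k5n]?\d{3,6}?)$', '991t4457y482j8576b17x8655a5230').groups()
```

This matches a non-digit, then exactly 4 of a character in [4-8] (captured as 'tag'); then optionally any character except [k5n], then 3 to 6 of a digit (lazy) (captured); then anchored at the end.
`re.search` scans for the first position where the pattern succeeds.
The match spans [20:30] → 'x8655a5230'.
Captured: group 1 = 'x8655', group 2 = 'a5230'.

('x8655', 'a5230')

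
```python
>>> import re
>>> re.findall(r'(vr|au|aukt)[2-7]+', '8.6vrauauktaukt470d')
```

Scanning left to right: at [11:17] match 'aukt47', group 1 = 'aukt'.
With a single group, `findall` returns only what that group captured — 1 item.

['aukt']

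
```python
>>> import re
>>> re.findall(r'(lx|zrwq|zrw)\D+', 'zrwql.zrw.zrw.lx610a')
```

Alternation tries branches left to right and keeps the first one that lets the overall match succeed at that position.
Walking the string: at [0:16] match 'zrwql.zrw.zrw.lx', group 1 = 'zrwq'.
`findall` collects group 1 from the one match (1 total).

['zrwq']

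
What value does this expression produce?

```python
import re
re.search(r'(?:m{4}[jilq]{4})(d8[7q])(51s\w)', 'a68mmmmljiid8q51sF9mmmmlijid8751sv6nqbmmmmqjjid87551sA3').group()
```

'mmmmljiid8q51sF'

This matches exactly 4 of a literal 'm', then exactly 4 of one of [jilq] (non-capturing group); then the literal 'd8', then one of [7q] (captured); then the literal '51s', then a word character (captured).
`re.search` scans for the first position where the pattern succeeds.
The match spans [3:18] → 'mmmmljiid8q51sF'.
Captured: group 1 = 'd8q', group 2 = '51sF'.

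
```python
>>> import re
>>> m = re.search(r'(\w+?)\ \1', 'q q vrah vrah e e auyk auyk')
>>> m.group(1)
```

'q'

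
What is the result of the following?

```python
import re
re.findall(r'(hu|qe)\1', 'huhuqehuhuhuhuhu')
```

The backreference `\1` re-matches whatever the first group consumed, character for character.
With a single group, `findall` returns only what that group captured — 3 items.

['hu', 'hu', 'hu']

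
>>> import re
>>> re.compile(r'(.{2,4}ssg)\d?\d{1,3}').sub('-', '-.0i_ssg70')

'--'

Pattern: 2 to 4 of any character, then the literal 'ssg' (captured); then optionally a digit; then 1 to 3 of a digit.
Matches: at [1:10] → '.0i_ssg70'.
Each match is replaced by '-'.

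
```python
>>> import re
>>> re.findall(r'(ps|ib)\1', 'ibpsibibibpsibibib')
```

['ib', 'ib']

`\1` has to match the exact text group 1 already captured.
Scanning left to right: at [4:8] match 'ibib', group 1 = 'ib'; at [12:16] match 'ibib', group 1 = 'ib'.
Because there's exactly one group, `findall` drops the full match and keeps group 1 from each hit.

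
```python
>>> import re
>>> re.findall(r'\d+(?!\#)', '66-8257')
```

`(?!…)`/`(?<!…)` only lets a position through if the neighbouring text does NOT match; no characters are consumed.
Matches: at [0:2] → '66'; at [3:7] → '8257'.
`findall` yields the raw match text (2 of them) because the pattern has no groups.

['66', '8257']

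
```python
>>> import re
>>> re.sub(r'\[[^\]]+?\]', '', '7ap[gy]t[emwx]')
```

Matches: at [3:7] → '[gy]'; at [8:14] → '[emwx]'.
Each match is replaced by ''.

'7apt'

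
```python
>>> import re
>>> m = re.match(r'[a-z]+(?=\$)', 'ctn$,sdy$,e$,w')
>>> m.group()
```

'ctn'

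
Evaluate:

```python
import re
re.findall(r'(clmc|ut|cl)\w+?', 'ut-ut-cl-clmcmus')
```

['clmc']

Branches in `(...|...)` are attempted left-to-right; the first branch that allows the whole pattern to succeed is taken.
One capturing group, so `findall` returns just the captured substring from the one match — 1 in all.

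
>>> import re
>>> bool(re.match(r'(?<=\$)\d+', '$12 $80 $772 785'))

False

With `match`, the pattern is implicitly anchored at the beginning.
Here position 0 doesn't satisfy it, so the call returns None, and `bool(None)` is False.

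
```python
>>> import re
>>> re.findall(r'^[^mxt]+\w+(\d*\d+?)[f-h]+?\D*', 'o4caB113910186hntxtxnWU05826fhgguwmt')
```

['6']

Pattern: anchored at the start of the string; then one or more of any character except [mxt], then one or more of a word character; then zero or more of a digit, then one or more of a digit (lazy) (captured); then one or more of a character in [f-h] (lazy), then zero or more of a non-digit.
Matches: at [0:36] match 'o4caB113910186hntxtxnWU05826fhgguwmt', group 1 = '6'.
`findall` collects group 1 from the one match (1 total).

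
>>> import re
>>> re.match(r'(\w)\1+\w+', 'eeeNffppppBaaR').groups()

('e',)

The match spans [0:14] → 'eeeNffppppBaaR'.
Captured: group 1 = 'e'.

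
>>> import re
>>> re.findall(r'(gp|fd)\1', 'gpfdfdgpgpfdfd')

['fd', 'gp', 'fd']

`\1` has to match the exact text group 1 already captured.
Because there's exactly one group, `findall` drops the full match and keeps group 1 from each hit.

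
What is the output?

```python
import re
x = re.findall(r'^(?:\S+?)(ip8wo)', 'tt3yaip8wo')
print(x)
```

['ip8wo']

This matches anchored at the start of the string; then one or more of a non-whitespace character (lazy) (non-capturing group); then the literal 'ip8', then the literal 'wo' (captured).
Walking the string: at [0:10] match 'tt3yaip8wo', group 1 = 'ip8wo'.
With a single group, `findall` returns only what that group captured — 1 item.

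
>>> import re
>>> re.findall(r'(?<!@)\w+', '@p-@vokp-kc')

['okp', 'kc']

A negative assertion filters positions out without eating any characters.
Scanning left to right: at [5:8] → 'okp'; at [9:11] → 'kc'.
With no groups in the pattern, `findall` gives back each whole match — 2 here.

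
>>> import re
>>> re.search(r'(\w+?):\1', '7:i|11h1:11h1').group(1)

The match spans [4:13] → '11h1:11h1'.
Captured: group 1 = '11h1'.

'11h1'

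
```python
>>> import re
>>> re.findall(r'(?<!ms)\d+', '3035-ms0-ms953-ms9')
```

The negative lookaround is zero-width — it rules out positions where the adjacent text would match, without consuming anything.
No capturing groups, so `findall` returns the 2 full match strings.

['3035', '53']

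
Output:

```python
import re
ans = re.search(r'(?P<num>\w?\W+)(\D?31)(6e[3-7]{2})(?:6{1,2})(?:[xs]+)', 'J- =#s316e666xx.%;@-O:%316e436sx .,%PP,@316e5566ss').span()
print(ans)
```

The match spans [0:15] → 'J- =#s316e666xx'.

(0, 15)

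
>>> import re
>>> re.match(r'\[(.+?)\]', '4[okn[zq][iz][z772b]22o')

None

With `match`, the pattern is implicitly anchored at the beginning.
Here the pattern fails at index 0, so the call returns None.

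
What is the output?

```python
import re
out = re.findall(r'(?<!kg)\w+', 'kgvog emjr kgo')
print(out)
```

Because the assertion is negative and zero-width, positions next to the forbidden text are skipped.
Scanning left to right: at [0:5] → 'kgvog'; at [6:10] → 'emjr'; at [11:14] → 'kgo'.
`findall` yields the raw match text (3 of them) because the pattern has no groups.

['kgvog', 'emjr', 'kgo']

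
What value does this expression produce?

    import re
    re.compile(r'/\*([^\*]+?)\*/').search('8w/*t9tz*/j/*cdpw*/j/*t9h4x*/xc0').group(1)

't9tz'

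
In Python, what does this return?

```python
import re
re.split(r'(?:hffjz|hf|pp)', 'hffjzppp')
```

Branches in `(...|...)` are attempted left-to-right; the first branch that allows the whole pattern to succeed is taken.
Matches to split on: at [0:5] → 'hffjz'; at [5:7] → 'pp'.
Splitting on the pattern gives 3 pieces.

['', '', 'p']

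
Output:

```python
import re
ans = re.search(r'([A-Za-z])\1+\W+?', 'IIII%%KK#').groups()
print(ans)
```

After group 1 captures some text, `\1` only succeeds where that same text appears again.
`re.search` tries every starting position until one works.
The match spans [0:5] → 'IIII%'.
Captured: group 1 = 'I'.

('I',)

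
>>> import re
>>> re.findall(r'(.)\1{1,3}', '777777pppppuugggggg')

`\1` has to match the exact text group 1 already captured.
Matches: at [0:4] match '7777', group 1 = '7'; at [4:6] match '77', group 1 = '7'; at [6:10] match 'pppp', group 1 = 'p'; at [11:13] match 'uu', group 1 = 'u'; at [13:17] match 'gggg', group 1 = 'g'; ….
`findall` collects group 1 from each match (6 total).

['7', '7', 'p', 'u', 'g', 'g']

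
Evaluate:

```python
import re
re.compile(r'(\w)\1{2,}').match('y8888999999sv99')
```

None

`\1` has to match the exact text group 1 already captured.
`match` is anchored at position 0; if the pattern doesn't fit there, it returns None.
Here the string doesn't start with a match, so the call returns None.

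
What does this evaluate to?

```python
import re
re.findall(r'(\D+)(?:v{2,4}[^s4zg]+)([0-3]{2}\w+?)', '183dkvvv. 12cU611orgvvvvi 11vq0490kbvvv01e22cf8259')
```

[('dkv', '11o'), ('rgvv', '11v'), ('kbv', '22c')]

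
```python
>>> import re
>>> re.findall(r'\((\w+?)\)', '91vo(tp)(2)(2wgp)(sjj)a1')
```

`findall` collects group 1 from each match (4 total).

['tp', '2', '2wgp', 'sjj']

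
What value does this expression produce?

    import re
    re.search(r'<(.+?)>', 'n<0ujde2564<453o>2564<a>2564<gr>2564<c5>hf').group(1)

'0ujde2564<453o'

The `?` after the quantifier makes it lazy — it takes as little as possible before letting the rest of the pattern try.
`re.search` tries every starting position until one works.
The match spans [1:17] → '<0ujde2564<453o>'.
Captured: group 1 = '0ujde2564<453o'.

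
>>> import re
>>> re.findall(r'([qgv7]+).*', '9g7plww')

['g7']

This matches one or more of one of [qgv7] (captured); then zero or more of any character.
Walking the string: at [1:7] match 'g7plww', group 1 = 'g7'.
`findall` collects group 1 from the one match (1 total).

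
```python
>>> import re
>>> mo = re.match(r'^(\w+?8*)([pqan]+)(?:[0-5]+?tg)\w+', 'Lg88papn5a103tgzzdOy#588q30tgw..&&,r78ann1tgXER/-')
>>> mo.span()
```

(0, 20)

The pattern matches anchored at the start of the string; then one or more of a word character (lazy), then zero or more of a literal '8' (captured); then one or more of one of [pqan] (captured); then one or more of a character in [0-5] (lazy), then the literal 'tg' (non-capturing group); then one or more of a word character.
`match` is anchored at position 0; if the pattern doesn't fit there, it returns None.
The match spans [0:20] → 'Lg88papn5a103tgzzdOy'.
Captured: group 1 = 'Lg88papn5', group 2 = 'a'.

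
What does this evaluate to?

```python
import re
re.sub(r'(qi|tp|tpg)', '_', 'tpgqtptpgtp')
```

`|` is ordered: at each position the engine commits to the first alternative that works.
Matches: at [0:2] → 'tp'; at [4:6] → 'tp'; at [6:8] → 'tp'; at [9:11] → 'tp'.
Each match is replaced by '_'.

'_gq__g_'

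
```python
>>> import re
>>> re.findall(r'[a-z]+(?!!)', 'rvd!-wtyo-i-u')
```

['rv', 'wtyo', 'i', 'u']

Because the assertion is negative and zero-width, positions next to the forbidden text are skipped.
`findall` yields the raw match text (4 of them) because the pattern has no groups.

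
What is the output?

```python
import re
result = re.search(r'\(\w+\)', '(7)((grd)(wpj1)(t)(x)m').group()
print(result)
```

`search` walks the string left to right and returns the first match it finds.
The match spans [0:3] → '(7)'.

(7)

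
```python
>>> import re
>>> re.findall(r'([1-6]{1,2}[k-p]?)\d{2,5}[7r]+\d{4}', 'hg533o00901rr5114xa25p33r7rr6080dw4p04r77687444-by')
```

The pattern matches 1 to 2 of a character in [1-6], then optionally a character in [k-p] (captured); then 2 to 5 of a digit, then one or more of one of [7r], then exactly 4 of a digit.
Scanning left to right: at [3:17] match '33o00901rr5114', group 1 = '33o'; at [19:32] match '25p33r7rr6080', group 1 = '25p'; at [34:45] match '4p04r776874', group 1 = '4p'.
With a single group, `findall` returns only what that group captured — 3 items.

['33o', '25p', '4p']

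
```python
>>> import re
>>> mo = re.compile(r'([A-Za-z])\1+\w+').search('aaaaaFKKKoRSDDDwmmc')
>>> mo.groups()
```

('a',)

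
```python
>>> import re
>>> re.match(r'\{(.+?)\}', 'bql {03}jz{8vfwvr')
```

None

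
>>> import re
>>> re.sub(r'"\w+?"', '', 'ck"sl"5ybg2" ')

Matches: at [2:6] → '"sl"'.
Each match is replaced by ''.

'ck5ybg2" '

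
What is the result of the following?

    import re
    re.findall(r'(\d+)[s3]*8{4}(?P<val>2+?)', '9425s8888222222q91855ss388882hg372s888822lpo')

A non-greedy quantifier consumes as few characters as it can — just enough that the remainder of the pattern still matches from where it stops; whatever follows it matches normally.
With 2 capturing groups, `findall` returns a 2-tuple per match.

[('9425', '2'), ('91855', '2'), ('372', '2')]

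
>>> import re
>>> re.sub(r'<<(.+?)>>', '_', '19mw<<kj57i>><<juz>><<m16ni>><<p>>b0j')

'19mw____b0j'

The `?` after the quantifier makes it lazy — it takes as little as possible before letting the rest of the pattern try.
Matches: at [4:13] → '<<kj57i>>'; at [13:20] → '<<juz>>'; at [20:29] → '<<m16ni>>'; at [29:34] → '<<p>>'.
`sub` substitutes '_' at each match site.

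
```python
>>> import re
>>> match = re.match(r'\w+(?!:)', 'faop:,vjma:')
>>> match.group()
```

'fao'

A negative assertion filters positions out without eating any characters.
`match` is anchored at position 0; if the pattern doesn't fit there, it returns None.
The match spans [0:3] → 'fao'.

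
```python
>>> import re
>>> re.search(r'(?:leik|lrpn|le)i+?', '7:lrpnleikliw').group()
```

Unlike `match`, `search` isn't anchored — it looks for the pattern anywhere in the string.
The match spans [6:9] → 'lei'.

'lei'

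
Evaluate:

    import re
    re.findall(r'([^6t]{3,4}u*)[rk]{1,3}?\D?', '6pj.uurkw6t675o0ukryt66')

['pj.uu', '75o0u']

Pattern: 3 to 4 of any character except [6t], then zero or more of the literal 'u' (captured); then 1 to 3 of one of [rk] (lazy), then optionally a non-digit.
Matches: at [1:8] match 'pj.uurk', group 1 = 'pj.uu'; at [12:19] match '75o0ukr', group 1 = '75o0u'.
`findall` collects group 1 from each match (2 total).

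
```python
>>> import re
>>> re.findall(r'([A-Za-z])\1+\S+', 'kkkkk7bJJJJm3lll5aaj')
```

`\1` has to match the exact text group 1 already captured.
Walking the string: at [0:20] match 'kkkkk7bJJJJm3lll5aaj', group 1 = 'k'.
One capturing group, so `findall` returns just the captured substring from the one match — 1 in all.

['k']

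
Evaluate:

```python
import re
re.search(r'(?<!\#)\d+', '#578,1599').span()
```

(2, 4)

`(?!…)`/`(?<!…)` only lets a position through if the neighbouring text does NOT match; no characters are consumed.
`search` walks the string left to right and returns the first match it finds.
The match spans [2:4] → '78'.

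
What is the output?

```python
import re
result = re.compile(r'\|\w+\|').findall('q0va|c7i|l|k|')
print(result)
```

['|c7i|', '|k|']

With no groups in the pattern, `findall` gives back each whole match — 2 here.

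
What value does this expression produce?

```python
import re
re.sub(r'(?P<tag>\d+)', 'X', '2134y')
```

'Xy'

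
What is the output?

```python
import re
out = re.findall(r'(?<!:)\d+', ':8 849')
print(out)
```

The negative lookahead/lookbehind blocks any match where the forbidden context is present.
No capturing groups, so `findall` returns the 1 full match string.

['849']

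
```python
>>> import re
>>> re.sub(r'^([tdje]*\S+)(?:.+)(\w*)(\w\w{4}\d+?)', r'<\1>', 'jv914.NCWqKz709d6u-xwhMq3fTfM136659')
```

'<jv914.NCWqKz709d6u-xwhMq3fTf>'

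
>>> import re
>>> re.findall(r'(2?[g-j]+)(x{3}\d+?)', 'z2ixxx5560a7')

The `?` after the quantifier makes it lazy — it takes as little as possible before letting the rest of the pattern try.
`findall` packs the 2 group values into a tuple for every match.

[('2i', 'xxx5')]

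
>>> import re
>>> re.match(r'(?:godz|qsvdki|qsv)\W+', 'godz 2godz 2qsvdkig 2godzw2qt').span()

(0, 5)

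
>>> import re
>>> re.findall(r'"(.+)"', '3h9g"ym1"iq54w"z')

['ym1"iq54w']

`findall` collects group 1 from the one match (1 total).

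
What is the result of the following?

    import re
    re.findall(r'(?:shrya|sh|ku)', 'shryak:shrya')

The regex engine tests alternatives in the order written; an earlier branch that matches wins even if a later one would match more.
Matches: at [0:5] → 'shrya'; at [7:12] → 'shrya'.
`findall` yields the raw match text (2 of them) because the pattern has no groups.

['shrya', 'shrya']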